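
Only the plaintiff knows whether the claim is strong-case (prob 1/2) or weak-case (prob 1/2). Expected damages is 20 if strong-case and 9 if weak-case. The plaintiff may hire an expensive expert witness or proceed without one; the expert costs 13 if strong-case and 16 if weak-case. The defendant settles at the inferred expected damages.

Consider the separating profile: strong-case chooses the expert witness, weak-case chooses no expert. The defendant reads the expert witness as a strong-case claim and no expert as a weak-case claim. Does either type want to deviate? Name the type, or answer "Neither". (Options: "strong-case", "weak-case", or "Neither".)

The expert witness pays 20; no expert pays 9.
strong-case: assigned the expert witness, nets 20 − 13 = 7; deviating to no expert nets 9.
weak-case: assigned no expert, nets 9; deviating to the expert witness nets 20 − 16 = 4.
The strong-case type gains 2 by deviating.

strong-case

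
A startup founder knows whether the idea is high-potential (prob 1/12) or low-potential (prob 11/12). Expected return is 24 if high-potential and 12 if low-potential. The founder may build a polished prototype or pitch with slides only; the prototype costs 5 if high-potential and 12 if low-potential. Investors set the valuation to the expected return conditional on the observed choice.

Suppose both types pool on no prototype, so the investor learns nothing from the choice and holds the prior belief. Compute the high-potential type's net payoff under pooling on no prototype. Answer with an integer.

13

Pooled valuation = 1/12·24 + 11/12·12 = 13.
high-potential pays no cost for no prototype, so net payoff = 13.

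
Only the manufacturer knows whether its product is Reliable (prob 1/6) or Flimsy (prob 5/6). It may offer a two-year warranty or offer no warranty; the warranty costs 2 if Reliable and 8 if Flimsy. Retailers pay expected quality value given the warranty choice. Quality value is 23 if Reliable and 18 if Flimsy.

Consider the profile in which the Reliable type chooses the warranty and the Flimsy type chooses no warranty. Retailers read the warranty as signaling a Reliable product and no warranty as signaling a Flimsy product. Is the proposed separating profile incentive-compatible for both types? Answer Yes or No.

Yes

Under these beliefs, the warranty earns price 23 and no warranty earns price 18.
Reliable: the warranty nets 23 − 2 = 21; no warranty nets 18. Reliable prefers the warranty.
Flimsy: the warranty nets 23 − 8 = 15; no warranty nets 18. Flimsy prefers no warranty.
Neither type deviates, so the separating profile is an equilibrium.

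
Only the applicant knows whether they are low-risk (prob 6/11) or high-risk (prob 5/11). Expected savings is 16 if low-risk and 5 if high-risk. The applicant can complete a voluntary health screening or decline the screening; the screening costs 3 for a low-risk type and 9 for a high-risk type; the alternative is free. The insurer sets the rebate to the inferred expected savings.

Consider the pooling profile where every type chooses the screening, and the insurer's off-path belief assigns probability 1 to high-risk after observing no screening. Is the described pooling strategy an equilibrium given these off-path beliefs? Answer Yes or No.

On path, the insurer holds the prior and pays 6/11·16 + 5/11·5 = 11. Off path (no screening), believing high-risk, it pays 5.
low-risk: the screening nets 11 − 3 = 8; no screening nets 5. low-risk stays.
high-risk: the screening nets 11 − 9 = 2; no screening nets 5. high-risk would deviate.
A type deviates, so pooling fails.

No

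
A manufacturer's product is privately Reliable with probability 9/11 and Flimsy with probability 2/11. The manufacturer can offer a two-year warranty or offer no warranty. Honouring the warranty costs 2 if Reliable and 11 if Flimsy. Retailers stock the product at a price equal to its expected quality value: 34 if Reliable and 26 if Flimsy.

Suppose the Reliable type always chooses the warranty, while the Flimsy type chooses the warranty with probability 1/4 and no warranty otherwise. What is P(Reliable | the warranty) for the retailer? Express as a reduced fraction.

P(the warranty) = (9/11)·1 + (2/11)·(1/4) = 19/22.
By Bayes' rule, P(Reliable | the warranty) = (9/11) / (19/22) = 18/19.

18/19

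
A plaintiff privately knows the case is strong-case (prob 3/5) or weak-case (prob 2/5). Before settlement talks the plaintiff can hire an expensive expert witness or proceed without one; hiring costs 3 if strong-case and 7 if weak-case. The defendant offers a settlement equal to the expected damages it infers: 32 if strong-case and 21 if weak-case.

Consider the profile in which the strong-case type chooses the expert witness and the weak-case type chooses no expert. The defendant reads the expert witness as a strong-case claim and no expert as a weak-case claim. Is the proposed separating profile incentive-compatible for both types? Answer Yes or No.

Under these beliefs, the expert witness earns settlement 32 and no expert earns settlement 21.
strong-case: the expert witness nets 32 − 3 = 29; no expert nets 21. strong-case prefers the expert witness.
weak-case: the expert witness nets 32 − 7 = 25; no expert nets 21. weak-case would deviate to the expert witness.
weak-case has a profitable deviation, so the profile is not an equilibrium.

No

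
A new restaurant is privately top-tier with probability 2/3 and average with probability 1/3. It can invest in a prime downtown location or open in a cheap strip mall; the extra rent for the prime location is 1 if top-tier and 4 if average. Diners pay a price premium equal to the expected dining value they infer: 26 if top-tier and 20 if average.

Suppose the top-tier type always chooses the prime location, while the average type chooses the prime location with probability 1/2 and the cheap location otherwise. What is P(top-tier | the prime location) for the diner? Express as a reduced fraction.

4/5

P(the prime location) = (2/3)·1 + (1/3)·(1/2) = 5/6.
By Bayes' rule, P(top-tier | the prime location) = (2/3) / (5/6) = 4/5.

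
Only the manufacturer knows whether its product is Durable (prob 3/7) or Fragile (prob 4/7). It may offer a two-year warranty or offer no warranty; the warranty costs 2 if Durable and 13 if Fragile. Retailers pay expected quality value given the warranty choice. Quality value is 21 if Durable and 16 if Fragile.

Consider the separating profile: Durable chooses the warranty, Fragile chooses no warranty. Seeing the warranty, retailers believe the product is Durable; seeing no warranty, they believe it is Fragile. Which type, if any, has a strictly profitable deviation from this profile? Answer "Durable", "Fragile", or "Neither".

Neither

The warranty pays 21; no warranty pays 16.
Durable: assigned the warranty, nets 21 − 2 = 19; deviating to no warranty nets 16.
Fragile: assigned no warranty, nets 16; deviating to the warranty nets 21 − 13 = 8.
Both types strictly prefer their assigned action; no profitable deviation.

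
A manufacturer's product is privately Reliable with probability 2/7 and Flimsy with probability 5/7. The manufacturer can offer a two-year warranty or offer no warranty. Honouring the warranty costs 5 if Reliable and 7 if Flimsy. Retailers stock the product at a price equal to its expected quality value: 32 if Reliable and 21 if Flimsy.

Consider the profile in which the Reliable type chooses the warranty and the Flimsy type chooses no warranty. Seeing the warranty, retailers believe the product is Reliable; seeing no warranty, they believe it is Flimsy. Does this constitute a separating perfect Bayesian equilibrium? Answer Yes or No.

Under these beliefs, the warranty earns price 32 and no warranty earns price 21.
Reliable: the warranty nets 32 − 5 = 27; no warranty nets 21. Reliable prefers the warranty.
Flimsy: the warranty nets 32 − 7 = 25; no warranty nets 21. Flimsy would deviate to the warranty.
Flimsy has a profitable deviation, so the profile is not an equilibrium.

No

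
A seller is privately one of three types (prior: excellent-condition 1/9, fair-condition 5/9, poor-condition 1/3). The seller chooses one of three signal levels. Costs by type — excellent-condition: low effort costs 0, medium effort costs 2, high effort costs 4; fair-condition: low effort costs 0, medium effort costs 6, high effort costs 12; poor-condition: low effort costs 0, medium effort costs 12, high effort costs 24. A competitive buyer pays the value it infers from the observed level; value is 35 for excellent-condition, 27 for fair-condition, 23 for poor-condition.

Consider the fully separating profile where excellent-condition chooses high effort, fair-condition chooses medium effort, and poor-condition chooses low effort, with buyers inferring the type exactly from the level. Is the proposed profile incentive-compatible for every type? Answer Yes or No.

Separating prices: high effort → 35, medium effort → 27, low effort → 23.
excellent-condition (assigned high effort): low effort: 23 − 0 = 23; medium effort: 27 − 2 = 25; high effort: 35 − 4 = 31. excellent-condition stays.
fair-condition (assigned medium effort): low effort: 23 − 0 = 23; medium effort: 27 − 6 = 21; high effort: 35 − 12 = 23. fair-condition prefers low effort.
poor-condition (assigned low effort): low effort: 23 − 0 = 23; medium effort: 27 − 12 = 15; high effort: 35 − 24 = 11. poor-condition stays.
At least one type deviates; the separating profile fails.

No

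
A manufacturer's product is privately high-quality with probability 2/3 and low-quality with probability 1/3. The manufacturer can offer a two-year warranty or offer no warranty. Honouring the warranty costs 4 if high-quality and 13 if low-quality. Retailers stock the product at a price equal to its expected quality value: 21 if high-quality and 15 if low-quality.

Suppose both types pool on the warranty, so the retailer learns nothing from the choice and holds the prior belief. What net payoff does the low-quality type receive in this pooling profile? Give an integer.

6

Pooled price = 2/3·21 + 1/3·15 = 19.
low-quality pays cost 13 for the warranty, so net payoff = 19 − 13 = 6.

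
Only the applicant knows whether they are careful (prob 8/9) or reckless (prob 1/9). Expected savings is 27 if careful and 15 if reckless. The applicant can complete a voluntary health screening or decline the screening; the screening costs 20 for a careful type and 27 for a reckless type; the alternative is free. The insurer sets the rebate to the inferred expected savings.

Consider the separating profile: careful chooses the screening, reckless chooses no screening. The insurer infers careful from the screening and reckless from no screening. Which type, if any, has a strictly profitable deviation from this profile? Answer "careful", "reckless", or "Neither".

The screening pays 27; no screening pays 15.
careful: assigned the screening, nets 27 − 20 = 7; deviating to no screening nets 15.
reckless: assigned no screening, nets 15; deviating to the screening nets 27 − 27 = 0.
The careful type gains 8 by deviating.

careful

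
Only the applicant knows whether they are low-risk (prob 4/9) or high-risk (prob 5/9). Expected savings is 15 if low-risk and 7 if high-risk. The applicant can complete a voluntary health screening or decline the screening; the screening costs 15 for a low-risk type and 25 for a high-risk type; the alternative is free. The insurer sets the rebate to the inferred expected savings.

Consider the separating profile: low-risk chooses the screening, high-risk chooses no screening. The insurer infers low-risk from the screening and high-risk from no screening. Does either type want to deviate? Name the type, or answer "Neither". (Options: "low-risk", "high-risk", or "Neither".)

The screening pays 15; no screening pays 7.
low-risk: assigned the screening, nets 15 − 15 = 0; deviating to no screening nets 7.
high-risk: assigned no screening, nets 7; deviating to the screening nets 15 − 25 = -10.
The low-risk type gains 7 by deviating.

low-risk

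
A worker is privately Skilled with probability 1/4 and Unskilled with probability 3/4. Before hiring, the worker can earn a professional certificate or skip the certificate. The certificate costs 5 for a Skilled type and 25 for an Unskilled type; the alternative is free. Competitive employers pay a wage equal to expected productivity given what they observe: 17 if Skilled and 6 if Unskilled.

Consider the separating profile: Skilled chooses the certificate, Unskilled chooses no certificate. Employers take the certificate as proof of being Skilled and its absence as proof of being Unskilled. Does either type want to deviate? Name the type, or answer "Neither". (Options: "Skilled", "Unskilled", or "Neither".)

Neither

The certificate pays 17; no certificate pays 6.
Skilled: assigned the certificate, nets 17 − 5 = 12; deviating to no certificate nets 6.
Unskilled: assigned no certificate, nets 6; deviating to the certificate nets 17 − 25 = -8.
Both types strictly prefer their assigned action; no profitable deviation.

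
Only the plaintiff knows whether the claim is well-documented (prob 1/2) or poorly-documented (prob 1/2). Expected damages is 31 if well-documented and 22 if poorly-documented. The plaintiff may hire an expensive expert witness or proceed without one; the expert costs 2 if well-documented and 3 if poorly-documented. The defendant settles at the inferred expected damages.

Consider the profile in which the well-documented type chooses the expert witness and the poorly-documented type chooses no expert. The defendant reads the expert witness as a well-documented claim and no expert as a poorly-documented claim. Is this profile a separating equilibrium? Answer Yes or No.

Under these beliefs, the expert witness earns settlement 31 and no expert earns settlement 22.
well-documented: the expert witness nets 31 − 2 = 29; no expert nets 22. well-documented prefers the expert witness.
poorly-documented: the expert witness nets 31 − 3 = 28; no expert nets 22. poorly-documented would deviate to the expert witness.
poorly-documented has a profitable deviation, so the profile is not an equilibrium.

No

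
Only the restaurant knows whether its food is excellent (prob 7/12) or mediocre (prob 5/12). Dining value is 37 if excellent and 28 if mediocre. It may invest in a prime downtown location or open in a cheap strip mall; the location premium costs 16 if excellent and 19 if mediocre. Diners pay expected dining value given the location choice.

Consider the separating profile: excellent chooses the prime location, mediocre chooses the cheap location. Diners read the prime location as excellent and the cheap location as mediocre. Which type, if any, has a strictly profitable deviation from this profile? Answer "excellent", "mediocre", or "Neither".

The prime location pays 37; the cheap location pays 28.
excellent: assigned the prime location, nets 37 − 16 = 21; deviating to the cheap location nets 28.
mediocre: assigned the cheap location, nets 28; deviating to the prime location nets 37 − 19 = 18.
The excellent type gains 7 by deviating.

excellent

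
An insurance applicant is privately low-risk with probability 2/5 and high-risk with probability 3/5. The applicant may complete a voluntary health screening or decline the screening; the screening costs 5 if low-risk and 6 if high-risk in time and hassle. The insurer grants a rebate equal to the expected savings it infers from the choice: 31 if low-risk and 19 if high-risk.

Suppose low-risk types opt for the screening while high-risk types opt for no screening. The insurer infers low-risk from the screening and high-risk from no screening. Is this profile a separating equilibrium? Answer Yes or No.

No

Under these beliefs, the screening earns rebate 31 and no screening earns rebate 19.
low-risk: the screening nets 31 − 5 = 26; no screening nets 19. low-risk prefers the screening.
high-risk: the screening nets 31 − 6 = 25; no screening nets 19. high-risk would deviate to the screening.
high-risk has a profitable deviation, so the profile is not an equilibrium.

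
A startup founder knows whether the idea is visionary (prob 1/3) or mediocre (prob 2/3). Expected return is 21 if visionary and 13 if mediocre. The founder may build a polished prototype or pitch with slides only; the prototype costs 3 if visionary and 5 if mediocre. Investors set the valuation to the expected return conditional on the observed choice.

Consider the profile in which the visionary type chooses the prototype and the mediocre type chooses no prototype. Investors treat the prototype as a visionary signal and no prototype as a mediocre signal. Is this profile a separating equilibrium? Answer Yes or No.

No

Under these beliefs, the prototype earns valuation 21 and no prototype earns valuation 13.
visionary: the prototype nets 21 − 3 = 18; no prototype nets 13. visionary prefers the prototype.
mediocre: the prototype nets 21 − 5 = 16; no prototype nets 13. mediocre would deviate to the prototype.
mediocre has a profitable deviation, so the profile is not an equilibrium.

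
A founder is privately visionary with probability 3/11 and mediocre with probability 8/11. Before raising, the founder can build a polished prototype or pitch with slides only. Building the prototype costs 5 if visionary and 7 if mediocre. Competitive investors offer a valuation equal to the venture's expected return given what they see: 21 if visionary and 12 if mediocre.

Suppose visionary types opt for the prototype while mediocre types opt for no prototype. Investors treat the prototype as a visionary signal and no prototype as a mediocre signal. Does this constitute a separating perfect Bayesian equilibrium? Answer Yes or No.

No

Under these beliefs, the prototype earns valuation 21 and no prototype earns valuation 12.
visionary: the prototype nets 21 − 5 = 16; no prototype nets 12. visionary prefers the prototype.
mediocre: the prototype nets 21 − 7 = 14; no prototype nets 12. mediocre would deviate to the prototype.
mediocre has a profitable deviation, so the profile is not an equilibrium.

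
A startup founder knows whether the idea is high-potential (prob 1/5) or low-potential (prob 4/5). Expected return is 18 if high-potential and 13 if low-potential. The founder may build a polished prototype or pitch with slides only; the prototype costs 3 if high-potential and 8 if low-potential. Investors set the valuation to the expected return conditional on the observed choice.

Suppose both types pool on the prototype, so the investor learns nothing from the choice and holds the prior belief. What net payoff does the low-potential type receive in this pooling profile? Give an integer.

Pooled valuation = 1/5·18 + 4/5·13 = 14.
low-potential pays cost 8 for the prototype, so net payoff = 14 − 8 = 6.

6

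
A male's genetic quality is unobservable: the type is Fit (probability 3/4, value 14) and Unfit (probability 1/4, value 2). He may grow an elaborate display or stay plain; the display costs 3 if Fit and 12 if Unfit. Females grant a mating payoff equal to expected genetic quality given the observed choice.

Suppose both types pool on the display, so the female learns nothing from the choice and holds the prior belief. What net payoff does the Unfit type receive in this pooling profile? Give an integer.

-1

Pooled mating payoff = 3/4·14 + 1/4·2 = 11.
Unfit pays cost 12 for the display, so net payoff = 11 − 12 = -1.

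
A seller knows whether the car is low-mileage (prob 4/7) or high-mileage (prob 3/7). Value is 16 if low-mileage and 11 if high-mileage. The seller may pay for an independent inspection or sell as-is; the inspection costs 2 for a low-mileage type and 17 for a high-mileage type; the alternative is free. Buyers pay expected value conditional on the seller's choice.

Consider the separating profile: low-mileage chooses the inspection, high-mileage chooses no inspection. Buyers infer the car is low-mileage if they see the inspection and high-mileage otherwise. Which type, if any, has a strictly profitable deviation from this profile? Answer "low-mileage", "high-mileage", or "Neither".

The inspection pays 16; no inspection pays 11.
low-mileage: assigned the inspection, nets 16 − 2 = 14; deviating to no inspection nets 11.
high-mileage: assigned no inspection, nets 11; deviating to the inspection nets 16 − 17 = -1.
Both types strictly prefer their assigned action; no profitable deviation.

Neither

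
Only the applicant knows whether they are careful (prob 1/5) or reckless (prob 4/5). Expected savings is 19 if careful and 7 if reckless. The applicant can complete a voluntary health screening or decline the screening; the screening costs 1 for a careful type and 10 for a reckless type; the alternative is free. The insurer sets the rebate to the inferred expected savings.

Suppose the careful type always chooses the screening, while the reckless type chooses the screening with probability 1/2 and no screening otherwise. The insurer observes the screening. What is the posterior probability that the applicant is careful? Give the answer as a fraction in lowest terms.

P(the screening) = (1/5)·1 + (4/5)·(1/2) = 3/5.
By Bayes' rule, P(careful | the screening) = (1/5) / (3/5) = 1/3.

1/3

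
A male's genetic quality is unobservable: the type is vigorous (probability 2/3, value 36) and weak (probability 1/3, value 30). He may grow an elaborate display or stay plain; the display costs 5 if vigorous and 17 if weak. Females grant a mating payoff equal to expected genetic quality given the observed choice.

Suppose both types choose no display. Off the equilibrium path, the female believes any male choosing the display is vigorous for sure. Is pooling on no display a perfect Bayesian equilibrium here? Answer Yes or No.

Yes

On path, the female holds the prior and pays 2/3·36 + 1/3·30 = 34. Off path (the display), believing vigorous, it pays 36.
vigorous: no display nets 34; the display nets 36 − 5 = 31. vigorous stays.
weak: no display nets 34; the display nets 36 − 17 = 19. weak stays.
No type deviates, so pooling is sustained.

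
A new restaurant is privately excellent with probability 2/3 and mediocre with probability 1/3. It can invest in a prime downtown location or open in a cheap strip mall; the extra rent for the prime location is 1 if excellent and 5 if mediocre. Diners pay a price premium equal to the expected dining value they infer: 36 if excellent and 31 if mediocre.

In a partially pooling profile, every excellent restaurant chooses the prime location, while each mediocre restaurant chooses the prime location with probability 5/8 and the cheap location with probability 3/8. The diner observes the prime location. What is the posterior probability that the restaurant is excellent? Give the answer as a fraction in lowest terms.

P(the prime location) = (2/3)·1 + (1/3)·(5/8) = 7/8.
By Bayes' rule, P(excellent | the prime location) = (2/3) / (7/8) = 16/21.

16/21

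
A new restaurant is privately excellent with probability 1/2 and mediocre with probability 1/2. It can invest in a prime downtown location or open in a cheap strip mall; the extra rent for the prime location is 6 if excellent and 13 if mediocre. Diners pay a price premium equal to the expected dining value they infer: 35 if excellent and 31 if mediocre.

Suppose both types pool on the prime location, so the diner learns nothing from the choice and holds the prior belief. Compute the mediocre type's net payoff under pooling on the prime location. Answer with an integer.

Pooled price premium = 1/2·35 + 1/2·31 = 33.
mediocre pays cost 13 for the prime location, so net payoff = 33 − 13 = 20.

20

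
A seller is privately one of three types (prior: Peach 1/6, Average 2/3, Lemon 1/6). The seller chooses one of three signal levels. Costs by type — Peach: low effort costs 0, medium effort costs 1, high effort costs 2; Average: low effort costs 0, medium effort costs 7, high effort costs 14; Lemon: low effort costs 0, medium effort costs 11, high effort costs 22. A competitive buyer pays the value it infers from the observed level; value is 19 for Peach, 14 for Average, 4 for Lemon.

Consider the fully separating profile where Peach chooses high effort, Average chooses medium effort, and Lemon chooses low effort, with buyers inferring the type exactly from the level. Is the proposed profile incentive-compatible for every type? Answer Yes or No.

Separating prices: high effort → 19, medium effort → 14, low effort → 4.
Peach (assigned high effort): low effort: 4 − 0 = 4; medium effort: 14 − 1 = 13; high effort: 19 − 2 = 17. Peach stays.
Average (assigned medium effort): low effort: 4 − 0 = 4; medium effort: 14 − 7 = 7; high effort: 19 − 14 = 5. Average stays.
Lemon (assigned low effort): low effort: 4 − 0 = 4; medium effort: 14 − 11 = 3; high effort: 19 − 22 = -3. Lemon stays.
Every type prefers its assigned level; separation holds.

Yes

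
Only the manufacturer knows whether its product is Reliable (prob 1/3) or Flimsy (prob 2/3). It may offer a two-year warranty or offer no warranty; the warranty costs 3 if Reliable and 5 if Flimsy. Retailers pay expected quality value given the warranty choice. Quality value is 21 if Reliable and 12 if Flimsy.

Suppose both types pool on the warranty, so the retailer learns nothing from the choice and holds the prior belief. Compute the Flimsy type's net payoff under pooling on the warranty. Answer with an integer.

Pooled price = 1/3·21 + 2/3·12 = 15.
Flimsy pays cost 5 for the warranty, so net payoff = 15 − 5 = 10.

10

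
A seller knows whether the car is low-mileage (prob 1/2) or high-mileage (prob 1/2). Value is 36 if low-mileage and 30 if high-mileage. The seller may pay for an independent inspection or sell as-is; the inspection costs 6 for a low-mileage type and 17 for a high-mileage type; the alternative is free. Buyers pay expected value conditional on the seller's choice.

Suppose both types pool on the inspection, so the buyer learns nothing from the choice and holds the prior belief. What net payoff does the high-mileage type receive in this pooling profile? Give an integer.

Pooled price = 1/2·36 + 1/2·30 = 33.
high-mileage pays cost 17 for the inspection, so net payoff = 33 − 17 = 16.

16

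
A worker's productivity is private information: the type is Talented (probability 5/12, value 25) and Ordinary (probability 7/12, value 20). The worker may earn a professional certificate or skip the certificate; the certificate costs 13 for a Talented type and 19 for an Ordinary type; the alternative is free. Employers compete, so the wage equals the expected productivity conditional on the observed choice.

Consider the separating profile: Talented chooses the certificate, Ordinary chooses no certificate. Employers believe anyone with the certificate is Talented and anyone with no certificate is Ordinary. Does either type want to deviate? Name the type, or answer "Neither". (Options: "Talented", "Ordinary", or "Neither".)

The certificate pays 25; no certificate pays 20.
Talented: assigned the certificate, nets 25 − 13 = 12; deviating to no certificate nets 20.
Ordinary: assigned no certificate, nets 20; deviating to the certificate nets 25 − 19 = 6.
The Talented type gains 8 by deviating.

Talented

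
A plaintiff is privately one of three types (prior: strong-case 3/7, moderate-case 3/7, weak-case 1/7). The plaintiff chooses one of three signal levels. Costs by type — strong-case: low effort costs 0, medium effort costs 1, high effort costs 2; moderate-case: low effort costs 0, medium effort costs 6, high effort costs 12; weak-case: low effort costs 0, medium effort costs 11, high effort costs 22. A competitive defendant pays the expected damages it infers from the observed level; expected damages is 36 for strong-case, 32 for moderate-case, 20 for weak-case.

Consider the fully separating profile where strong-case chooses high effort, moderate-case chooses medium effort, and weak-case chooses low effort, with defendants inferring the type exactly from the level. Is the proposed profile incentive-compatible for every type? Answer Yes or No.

Separating settlements: high effort → 36, medium effort → 32, low effort → 20.
strong-case (assigned high effort): low effort: 20 − 0 = 20; medium effort: 32 − 1 = 31; high effort: 36 − 2 = 34. strong-case stays.
moderate-case (assigned medium effort): low effort: 20 − 0 = 20; medium effort: 32 − 6 = 26; high effort: 36 − 12 = 24. moderate-case stays.
weak-case (assigned low effort): low effort: 20 − 0 = 20; medium effort: 32 − 11 = 21; high effort: 36 − 22 = 14. weak-case prefers medium effort.
At least one type deviates; the separating profile fails.

No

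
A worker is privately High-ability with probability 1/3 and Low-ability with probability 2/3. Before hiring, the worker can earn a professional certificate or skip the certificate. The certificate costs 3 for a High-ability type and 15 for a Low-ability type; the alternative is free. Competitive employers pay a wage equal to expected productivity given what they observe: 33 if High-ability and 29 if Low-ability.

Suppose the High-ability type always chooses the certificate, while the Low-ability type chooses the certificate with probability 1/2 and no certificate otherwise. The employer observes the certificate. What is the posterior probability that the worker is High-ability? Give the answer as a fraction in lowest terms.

P(the certificate) = (1/3)·1 + (2/3)·(1/2) = 2/3.
By Bayes' rule, P(High-ability | the certificate) = (1/3) / (2/3) = 1/2.

1/2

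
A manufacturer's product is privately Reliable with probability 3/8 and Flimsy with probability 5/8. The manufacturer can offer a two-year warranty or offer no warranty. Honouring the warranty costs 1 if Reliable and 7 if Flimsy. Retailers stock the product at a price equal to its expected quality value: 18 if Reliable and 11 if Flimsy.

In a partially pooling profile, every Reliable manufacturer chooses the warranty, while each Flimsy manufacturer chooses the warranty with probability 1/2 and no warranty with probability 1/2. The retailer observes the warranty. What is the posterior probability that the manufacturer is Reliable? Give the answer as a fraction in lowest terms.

P(the warranty) = (3/8)·1 + (5/8)·(1/2) = 11/16.
By Bayes' rule, P(Reliable | the warranty) = (3/8) / (11/16) = 6/11.

6/11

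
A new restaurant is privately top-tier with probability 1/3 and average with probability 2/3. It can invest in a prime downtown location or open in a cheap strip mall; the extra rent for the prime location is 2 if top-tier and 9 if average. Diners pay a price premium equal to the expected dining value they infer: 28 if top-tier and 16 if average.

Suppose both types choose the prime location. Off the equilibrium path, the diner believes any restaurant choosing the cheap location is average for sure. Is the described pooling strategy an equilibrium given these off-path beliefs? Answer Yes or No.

No

On path, the diner holds the prior and pays 1/3·28 + 2/3·16 = 20. Off path (the cheap location), believing average, it pays 16.
top-tier: the prime location nets 20 − 2 = 18; the cheap location nets 16. top-tier stays.
average: the prime location nets 20 − 9 = 11; the cheap location nets 16. average would deviate.
A type deviates, so pooling fails.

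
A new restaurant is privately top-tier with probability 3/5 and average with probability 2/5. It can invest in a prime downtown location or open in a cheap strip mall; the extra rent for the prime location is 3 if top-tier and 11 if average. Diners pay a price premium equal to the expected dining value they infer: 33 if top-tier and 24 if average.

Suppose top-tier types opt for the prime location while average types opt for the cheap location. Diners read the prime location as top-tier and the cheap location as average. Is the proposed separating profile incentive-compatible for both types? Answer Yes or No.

Under these beliefs, the prime location earns price premium 33 and the cheap location earns price premium 24.
top-tier: the prime location nets 33 − 3 = 30; the cheap location nets 24. top-tier prefers the prime location.
average: the prime location nets 33 − 11 = 22; the cheap location nets 24. average prefers the cheap location.
Neither type deviates, so the separating profile is an equilibrium.

Yes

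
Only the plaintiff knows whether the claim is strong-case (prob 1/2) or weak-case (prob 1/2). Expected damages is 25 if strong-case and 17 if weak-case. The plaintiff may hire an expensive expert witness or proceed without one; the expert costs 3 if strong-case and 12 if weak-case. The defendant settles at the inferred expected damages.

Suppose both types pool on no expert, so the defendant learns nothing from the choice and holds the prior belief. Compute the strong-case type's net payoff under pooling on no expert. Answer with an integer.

21

Pooled settlement = 1/2·25 + 1/2·17 = 21.
strong-case pays no cost for no expert, so net payoff = 21.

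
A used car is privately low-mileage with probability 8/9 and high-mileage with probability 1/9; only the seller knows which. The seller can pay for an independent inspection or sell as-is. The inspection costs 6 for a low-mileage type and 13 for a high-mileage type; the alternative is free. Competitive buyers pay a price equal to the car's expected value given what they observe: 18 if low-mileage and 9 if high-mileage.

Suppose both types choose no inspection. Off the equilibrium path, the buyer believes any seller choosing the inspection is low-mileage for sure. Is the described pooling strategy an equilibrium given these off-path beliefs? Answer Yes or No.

On path, the buyer holds the prior and pays 8/9·18 + 1/9·9 = 17. Off path (the inspection), believing low-mileage, it pays 18.
low-mileage: no inspection nets 17; the inspection nets 18 − 6 = 12. low-mileage stays.
high-mileage: no inspection nets 17; the inspection nets 18 − 13 = 5. high-mileage stays.
No type deviates, so pooling is sustained.

Yes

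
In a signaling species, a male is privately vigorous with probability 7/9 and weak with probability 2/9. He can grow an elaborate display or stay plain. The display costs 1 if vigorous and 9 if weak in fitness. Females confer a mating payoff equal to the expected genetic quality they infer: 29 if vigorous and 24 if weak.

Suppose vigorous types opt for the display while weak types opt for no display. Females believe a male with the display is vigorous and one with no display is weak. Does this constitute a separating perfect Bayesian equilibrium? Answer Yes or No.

Under these beliefs, the display earns mating payoff 29 and no display earns mating payoff 24.
vigorous: the display nets 29 − 1 = 28; no display nets 24. vigorous prefers the display.
weak: the display nets 29 − 9 = 20; no display nets 24. weak prefers no display.
Neither type deviates, so the separating profile is an equilibrium.

Yes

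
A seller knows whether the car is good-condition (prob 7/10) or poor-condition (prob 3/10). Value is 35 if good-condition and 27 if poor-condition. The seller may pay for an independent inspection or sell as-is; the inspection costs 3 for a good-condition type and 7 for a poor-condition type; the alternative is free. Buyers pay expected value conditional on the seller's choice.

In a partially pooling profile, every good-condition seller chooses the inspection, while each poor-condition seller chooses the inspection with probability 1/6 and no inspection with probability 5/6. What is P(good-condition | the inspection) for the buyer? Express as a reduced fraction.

14/15

P(the inspection) = (7/10)·1 + (3/10)·(1/6) = 3/4.
By Bayes' rule, P(good-condition | the inspection) = (7/10) / (3/4) = 14/15.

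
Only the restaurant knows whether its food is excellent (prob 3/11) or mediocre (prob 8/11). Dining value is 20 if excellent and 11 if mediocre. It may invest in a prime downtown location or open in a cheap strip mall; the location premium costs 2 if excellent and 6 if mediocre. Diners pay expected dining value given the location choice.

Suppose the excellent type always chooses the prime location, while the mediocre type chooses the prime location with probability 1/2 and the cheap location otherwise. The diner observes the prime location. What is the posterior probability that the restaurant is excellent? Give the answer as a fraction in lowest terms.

3/7

P(the prime location) = (3/11)·1 + (8/11)·(1/2) = 7/11.
By Bayes' rule, P(excellent | the prime location) = (3/11) / (7/11) = 3/7.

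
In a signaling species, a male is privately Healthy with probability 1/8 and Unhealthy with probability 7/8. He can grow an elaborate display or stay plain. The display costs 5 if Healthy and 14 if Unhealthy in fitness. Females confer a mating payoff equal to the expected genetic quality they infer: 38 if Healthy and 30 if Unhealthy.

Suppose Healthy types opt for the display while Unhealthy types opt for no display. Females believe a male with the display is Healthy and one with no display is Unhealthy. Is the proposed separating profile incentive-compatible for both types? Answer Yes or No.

Yes

Under these beliefs, the display earns mating payoff 38 and no display earns mating payoff 30.
Healthy: the display nets 38 − 5 = 33; no display nets 30. Healthy prefers the display.
Unhealthy: the display nets 38 − 14 = 24; no display nets 30. Unhealthy prefers no display.
Neither type deviates, so the separating profile is an equilibrium.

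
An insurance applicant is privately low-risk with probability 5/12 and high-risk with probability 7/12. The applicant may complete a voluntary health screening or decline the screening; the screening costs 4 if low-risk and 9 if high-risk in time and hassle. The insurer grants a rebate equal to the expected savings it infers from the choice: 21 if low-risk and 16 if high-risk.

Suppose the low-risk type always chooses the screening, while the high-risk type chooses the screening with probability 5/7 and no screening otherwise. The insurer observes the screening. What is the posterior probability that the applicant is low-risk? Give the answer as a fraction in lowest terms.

1/2

P(the screening) = (5/12)·1 + (7/12)·(5/7) = 5/6.
By Bayes' rule, P(low-risk | the screening) = (5/12) / (5/6) = 1/2.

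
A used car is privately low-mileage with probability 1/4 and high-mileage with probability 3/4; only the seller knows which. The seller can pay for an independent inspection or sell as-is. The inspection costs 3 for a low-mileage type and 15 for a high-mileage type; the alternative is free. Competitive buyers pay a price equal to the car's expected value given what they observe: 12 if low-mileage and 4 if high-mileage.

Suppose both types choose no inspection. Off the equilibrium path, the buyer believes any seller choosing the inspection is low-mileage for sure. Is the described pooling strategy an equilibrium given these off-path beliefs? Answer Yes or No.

On path, the buyer holds the prior and pays 1/4·12 + 3/4·4 = 6. Off path (the inspection), believing low-mileage, it pays 12.
low-mileage: no inspection nets 6; the inspection nets 12 − 3 = 9. low-mileage would deviate.
high-mileage: no inspection nets 6; the inspection nets 12 − 15 = -3. high-mileage stays.
A type deviates, so pooling fails.

No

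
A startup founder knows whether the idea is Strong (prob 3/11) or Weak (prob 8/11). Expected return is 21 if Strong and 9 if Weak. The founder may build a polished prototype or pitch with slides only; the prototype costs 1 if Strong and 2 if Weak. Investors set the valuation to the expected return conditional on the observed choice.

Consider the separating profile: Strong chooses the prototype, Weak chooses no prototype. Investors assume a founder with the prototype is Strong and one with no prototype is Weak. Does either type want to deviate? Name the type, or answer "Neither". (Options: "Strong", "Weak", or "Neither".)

Weak

The prototype pays 21; no prototype pays 9.
Strong: assigned the prototype, nets 21 − 1 = 20; deviating to no prototype nets 9.
Weak: assigned no prototype, nets 9; deviating to the prototype nets 21 − 2 = 19.
The Weak type gains 10 by deviating.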